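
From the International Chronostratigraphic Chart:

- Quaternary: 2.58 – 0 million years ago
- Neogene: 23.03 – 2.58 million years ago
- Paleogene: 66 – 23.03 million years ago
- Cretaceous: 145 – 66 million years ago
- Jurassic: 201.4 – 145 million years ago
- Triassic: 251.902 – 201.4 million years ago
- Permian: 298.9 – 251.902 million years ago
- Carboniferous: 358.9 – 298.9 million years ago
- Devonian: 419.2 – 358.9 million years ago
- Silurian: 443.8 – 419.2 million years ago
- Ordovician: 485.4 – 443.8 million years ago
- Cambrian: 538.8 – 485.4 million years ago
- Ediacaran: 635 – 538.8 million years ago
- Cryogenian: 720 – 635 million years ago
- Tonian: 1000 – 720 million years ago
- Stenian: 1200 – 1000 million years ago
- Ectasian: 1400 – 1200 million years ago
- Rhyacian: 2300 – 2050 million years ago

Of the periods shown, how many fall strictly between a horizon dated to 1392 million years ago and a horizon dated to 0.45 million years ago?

15

1392 Ma sits inside the Ectasian (1400–1200) and 0.45 Ma inside the Quaternary (2.58–0); neither of those is wholly between the two dates.
The listed periods lying completely between them are Stenian, Tonian, Cryogenian, Ediacaran, Cambrian, Ordovician, Silurian, Devonian, Carboniferous, Permian, Triassic, Jurassic, Cretaceous, Paleogene, Neogene — 15 in all.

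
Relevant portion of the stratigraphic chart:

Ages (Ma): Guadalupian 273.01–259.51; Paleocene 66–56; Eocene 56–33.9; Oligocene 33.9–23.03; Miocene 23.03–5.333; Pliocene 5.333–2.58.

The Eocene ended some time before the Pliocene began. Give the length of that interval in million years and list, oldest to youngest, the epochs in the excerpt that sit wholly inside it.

28.567 million years; Oligocene, Miocene

The Eocene closes at 33.9 Ma and the Pliocene opens at 5.333 Ma, so the interval is 33.9 − 5.333 = 28.567 Myr.
An epoch fits inside if it starts at or after 33.9 Ma and ends at or before 5.333 Ma; oldest first that gives Oligocene, Miocene.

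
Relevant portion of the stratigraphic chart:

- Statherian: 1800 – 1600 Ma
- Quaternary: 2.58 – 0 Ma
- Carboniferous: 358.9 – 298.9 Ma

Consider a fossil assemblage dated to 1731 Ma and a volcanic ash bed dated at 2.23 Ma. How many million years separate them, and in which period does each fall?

1728.77 million years apart; the first in the Statherian, the second in the Quaternary

Elapsed time: 1731 − 2.23 = 1728.77 Myr.
1731 Ma lies within 1800–1600 Ma: Statherian.
2.23 Ma lies within 2.58–0 Ma: Quaternary.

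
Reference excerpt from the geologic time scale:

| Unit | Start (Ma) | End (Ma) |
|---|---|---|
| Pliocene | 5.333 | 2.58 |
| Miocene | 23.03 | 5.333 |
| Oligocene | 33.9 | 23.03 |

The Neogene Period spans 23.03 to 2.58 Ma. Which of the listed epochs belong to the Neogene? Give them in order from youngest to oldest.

Epochs with both bounds inside 23.03–2.58 Ma: Pliocene (5.333–2.58), Miocene (23.03–5.333).

Pliocene, Miocene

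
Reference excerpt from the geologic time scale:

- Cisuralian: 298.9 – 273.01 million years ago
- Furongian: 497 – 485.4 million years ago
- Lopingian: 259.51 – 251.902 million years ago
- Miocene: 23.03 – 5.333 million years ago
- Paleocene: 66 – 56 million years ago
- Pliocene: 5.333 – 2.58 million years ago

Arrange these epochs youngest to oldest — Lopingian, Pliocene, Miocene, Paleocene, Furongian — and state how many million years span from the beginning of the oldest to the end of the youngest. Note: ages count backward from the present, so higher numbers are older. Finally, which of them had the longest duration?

Pliocene, Miocene, Paleocene, Lopingian, Furongian; total span 494.42 Myr; longest is Miocene

Start ages (Ma): Furongian 497, Lopingian 259.51, Paleocene 66, Miocene 23.03, Pliocene 5.333.
Ordered youngest to oldest: Pliocene, Miocene, Paleocene, Lopingian, Furongian.
Span = 497 − 2.58 = 494.42 Myr.
Durations: Miocene 17.697, Pliocene 2.753, Lopingian 7.608, Furongian 11.6, Paleocene 10 → longest is Miocene (17.697 Myr).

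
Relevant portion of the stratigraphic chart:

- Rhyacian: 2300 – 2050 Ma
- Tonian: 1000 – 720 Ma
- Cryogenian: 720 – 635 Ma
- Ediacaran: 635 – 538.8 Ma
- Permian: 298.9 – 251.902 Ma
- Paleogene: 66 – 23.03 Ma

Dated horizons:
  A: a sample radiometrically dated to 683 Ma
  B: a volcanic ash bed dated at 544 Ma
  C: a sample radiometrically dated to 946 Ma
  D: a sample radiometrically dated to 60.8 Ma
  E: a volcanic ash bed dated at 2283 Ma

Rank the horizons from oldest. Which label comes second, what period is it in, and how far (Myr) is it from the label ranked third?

Larger Ma means older, so oldest first: E 2283 > C 946 > A 683 > B 544 > D 60.8.
Counting 2 along gives C (946 Ma); the excerpt puts that inside the Tonian, 1000–720 Ma.
Next in line is A (683 Ma), and 946 − 683 = 263 Myr.

C, in the Tonian; 263 million years to A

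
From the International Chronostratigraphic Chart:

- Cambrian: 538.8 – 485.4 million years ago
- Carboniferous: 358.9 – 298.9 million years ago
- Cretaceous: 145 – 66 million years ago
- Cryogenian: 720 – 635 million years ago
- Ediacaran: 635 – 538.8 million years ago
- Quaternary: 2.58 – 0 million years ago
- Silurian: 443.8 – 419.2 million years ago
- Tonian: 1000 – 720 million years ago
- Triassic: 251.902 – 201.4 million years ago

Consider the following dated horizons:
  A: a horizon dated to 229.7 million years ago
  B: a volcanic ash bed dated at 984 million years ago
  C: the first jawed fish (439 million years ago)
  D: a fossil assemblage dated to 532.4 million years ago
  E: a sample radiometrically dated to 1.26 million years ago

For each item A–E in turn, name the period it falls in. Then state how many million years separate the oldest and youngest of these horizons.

A — Triassic; B — Tonian; C — Silurian; D — Cambrian; E — Quaternary; span 982.74 million years

Match each age against the start–end ranges in the excerpt: A = 229.7 Ma → Triassic (251.902–201.4); B = 984 Ma → Tonian (1000–720); C = 439 Ma → Silurian (443.8–419.2); D = 532.4 Ma → Cambrian (538.8–485.4); E = 1.26 Ma → Quaternary (2.58–0).
The largest age is 984 Ma and the smallest is 1.26 Ma; their difference is 982.74 Myr.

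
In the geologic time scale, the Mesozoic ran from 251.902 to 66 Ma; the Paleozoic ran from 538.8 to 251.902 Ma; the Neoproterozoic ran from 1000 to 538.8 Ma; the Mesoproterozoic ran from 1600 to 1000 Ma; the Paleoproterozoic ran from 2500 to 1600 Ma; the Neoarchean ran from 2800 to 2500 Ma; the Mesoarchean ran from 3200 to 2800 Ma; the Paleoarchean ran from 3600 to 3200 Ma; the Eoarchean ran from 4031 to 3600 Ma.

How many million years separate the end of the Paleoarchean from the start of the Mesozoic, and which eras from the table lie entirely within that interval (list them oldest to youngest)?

End of Paleoarchean = 3200 Ma; start of Mesozoic = 251.902 Ma.
Gap = 3200 − 251.902 = 2948.098 Myr.
Eras wholly inside 3200–251.902 Ma: Mesoarchean (3200–2800), Neoarchean (2800–2500), Paleoproterozoic (2500–1600), Mesoproterozoic (1600–1000), Neoproterozoic (1000–538.8), Paleozoic (538.8–251.902).

2948.098 million years; Mesoarchean, Neoarchean, Paleoproterozoic, Mesoproterozoic, Neoproterozoic, Paleozoic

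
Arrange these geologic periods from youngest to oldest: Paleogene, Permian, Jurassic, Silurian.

Paleogene, Jurassic, Permian, Silurian

Era membership (oldest first within each) — Paleozoic: Silurian, Permian; Mesozoic: Jurassic; Cenozoic: Paleogene. Paleozoic precedes Mesozoic, which precedes Cenozoic. Concatenating the groups in that era order and then reversing gives youngest to oldest.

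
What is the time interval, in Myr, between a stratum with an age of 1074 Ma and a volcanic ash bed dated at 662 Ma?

412 million years

1074 − 662 = 412 million years.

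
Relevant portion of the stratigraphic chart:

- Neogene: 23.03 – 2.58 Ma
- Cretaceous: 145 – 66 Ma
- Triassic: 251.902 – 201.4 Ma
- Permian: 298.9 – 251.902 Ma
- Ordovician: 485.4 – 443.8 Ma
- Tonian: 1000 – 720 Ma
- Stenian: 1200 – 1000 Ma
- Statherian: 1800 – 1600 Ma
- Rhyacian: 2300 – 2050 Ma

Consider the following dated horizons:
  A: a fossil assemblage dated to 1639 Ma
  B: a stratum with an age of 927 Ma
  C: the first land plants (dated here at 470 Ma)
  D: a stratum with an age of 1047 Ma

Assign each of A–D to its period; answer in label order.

Match each age against the start–end ranges in the excerpt: A = 1639 Ma → Statherian (1800–1600); B = 927 Ma → Tonian (1000–720); C = 470 Ma → Ordovician (485.4–443.8); D = 1047 Ma → Stenian (1200–1000).

A — Statherian; B — Tonian; C — Ordovician; D — Stenian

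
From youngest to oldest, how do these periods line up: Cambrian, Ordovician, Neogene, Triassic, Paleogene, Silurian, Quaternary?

Quaternary, Neogene, Paleogene, Triassic, Silurian, Ordovician, Cambrian

Group by era (each group listed oldest first) — Paleozoic: Cambrian, Ordovician, Silurian; Mesozoic: Triassic; Cenozoic: Paleogene, Neogene, Quaternary. The eras run Paleozoic → Mesozoic → Cenozoic. Concatenating the groups in that era order and then reversing gives youngest to oldest.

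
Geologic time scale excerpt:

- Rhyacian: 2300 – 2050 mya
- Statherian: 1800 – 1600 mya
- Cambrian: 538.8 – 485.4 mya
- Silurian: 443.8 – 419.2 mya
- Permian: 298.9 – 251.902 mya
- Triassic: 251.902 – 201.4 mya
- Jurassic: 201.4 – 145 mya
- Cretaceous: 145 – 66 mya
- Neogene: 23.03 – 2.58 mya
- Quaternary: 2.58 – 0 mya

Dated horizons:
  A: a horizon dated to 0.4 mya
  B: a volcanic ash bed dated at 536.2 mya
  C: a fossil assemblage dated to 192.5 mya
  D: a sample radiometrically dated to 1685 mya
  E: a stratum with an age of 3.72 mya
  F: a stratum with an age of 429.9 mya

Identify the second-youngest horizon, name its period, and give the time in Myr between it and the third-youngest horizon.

Sorted youngest-first by Ma: A (0.4), E (3.72), C (192.5), F (429.9), B (536.2), D (1685).
The second youngest is E at 3.72 Ma, which lies in 23.03–2.58 Ma: the Neogene.
The third youngest is C at 192.5 Ma; separation = |3.72 − 192.5| = 188.78 Myr.

E, in the Neogene; 188.78 million years to C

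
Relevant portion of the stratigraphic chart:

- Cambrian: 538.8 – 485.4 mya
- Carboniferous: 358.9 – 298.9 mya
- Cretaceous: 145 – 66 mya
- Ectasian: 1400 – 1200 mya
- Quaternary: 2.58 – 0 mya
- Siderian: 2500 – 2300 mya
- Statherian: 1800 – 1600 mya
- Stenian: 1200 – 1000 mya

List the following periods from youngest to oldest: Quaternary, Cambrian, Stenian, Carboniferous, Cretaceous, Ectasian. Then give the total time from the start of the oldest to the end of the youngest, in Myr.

Quaternary → Cretaceous → Carboniferous → Cambrian → Stenian → Ectasian; total span 1400 Myr

From the excerpt: Quaternary 2.58–0; Cambrian 538.8–485.4; Stenian 1200–1000; Carboniferous 358.9–298.9; Cretaceous 145–66; Ectasian 1400–1200 (Ma).
Larger Ma is earlier, so the oldest is Ectasian and the youngest is Quaternary; youngest to oldest: Quaternary, Cretaceous, Carboniferous, Cambrian, Stenian, Ectasian.
Oldest start 1400 minus youngest end 0 gives 1400 Myr overall.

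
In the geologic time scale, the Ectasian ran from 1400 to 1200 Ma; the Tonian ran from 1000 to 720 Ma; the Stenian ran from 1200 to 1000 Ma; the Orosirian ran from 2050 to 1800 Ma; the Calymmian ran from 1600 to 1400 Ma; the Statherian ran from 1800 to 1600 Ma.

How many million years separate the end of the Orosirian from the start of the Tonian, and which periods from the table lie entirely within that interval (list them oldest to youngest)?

800 million years; Statherian, Calymmian, Ectasian, Stenian

End of Orosirian = 1800 Ma; start of Tonian = 1000 Ma.
Gap = 1800 − 1000 = 800 Myr.
Periods wholly inside 1800–1000 Ma: Statherian (1800–1600), Calymmian (1600–1400), Ectasian (1400–1200), Stenian (1200–1000).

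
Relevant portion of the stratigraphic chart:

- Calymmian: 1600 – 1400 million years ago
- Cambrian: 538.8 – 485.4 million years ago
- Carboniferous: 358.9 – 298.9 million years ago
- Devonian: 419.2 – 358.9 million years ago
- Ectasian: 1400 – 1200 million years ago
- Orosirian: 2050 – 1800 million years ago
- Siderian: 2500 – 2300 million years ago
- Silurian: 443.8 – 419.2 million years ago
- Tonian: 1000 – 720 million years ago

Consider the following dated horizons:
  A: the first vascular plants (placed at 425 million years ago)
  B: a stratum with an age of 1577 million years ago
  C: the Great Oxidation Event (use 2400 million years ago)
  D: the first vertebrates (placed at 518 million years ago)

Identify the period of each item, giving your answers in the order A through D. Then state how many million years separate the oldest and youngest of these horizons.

A — Silurian; B — Calymmian; C — Siderian; D — Cambrian; span 1975 million years

A: 425 Ma lies in 443.8–419.2 Ma, so Silurian.
B: 1577 Ma lies in 1600–1400 Ma, so Calymmian.
C: 2400 Ma lies in 2500–2300 Ma, so Siderian.
D: 518 Ma lies in 538.8–485.4 Ma, so Cambrian.
Oldest = 2400 Ma, youngest = 425 Ma → span 1975 Myr.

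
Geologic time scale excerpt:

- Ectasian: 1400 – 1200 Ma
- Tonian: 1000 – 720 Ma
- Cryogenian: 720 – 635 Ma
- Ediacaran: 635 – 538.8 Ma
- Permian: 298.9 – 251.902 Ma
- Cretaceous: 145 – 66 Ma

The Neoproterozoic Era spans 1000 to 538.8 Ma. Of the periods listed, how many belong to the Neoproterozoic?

Periods inside 1000–538.8 Ma: Tonian, Cryogenian, Ediacaran — 3 in total.

3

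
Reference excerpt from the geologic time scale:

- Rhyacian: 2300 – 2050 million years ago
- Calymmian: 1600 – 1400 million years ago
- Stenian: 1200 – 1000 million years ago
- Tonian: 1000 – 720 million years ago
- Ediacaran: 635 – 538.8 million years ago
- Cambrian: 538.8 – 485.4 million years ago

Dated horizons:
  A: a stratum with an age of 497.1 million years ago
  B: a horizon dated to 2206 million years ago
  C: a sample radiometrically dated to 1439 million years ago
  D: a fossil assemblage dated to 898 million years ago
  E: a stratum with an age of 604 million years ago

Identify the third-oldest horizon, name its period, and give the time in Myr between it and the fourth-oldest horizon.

D, in the Tonian; 294 million years to E

Sorted oldest-first by Ma: B (2206), C (1439), D (898), E (604), A (497.1).
The third oldest is D at 898 Ma, which lies in 1000–720 Ma: the Tonian.
The fourth oldest is E at 604 Ma; separation = |898 − 604| = 294 Myr.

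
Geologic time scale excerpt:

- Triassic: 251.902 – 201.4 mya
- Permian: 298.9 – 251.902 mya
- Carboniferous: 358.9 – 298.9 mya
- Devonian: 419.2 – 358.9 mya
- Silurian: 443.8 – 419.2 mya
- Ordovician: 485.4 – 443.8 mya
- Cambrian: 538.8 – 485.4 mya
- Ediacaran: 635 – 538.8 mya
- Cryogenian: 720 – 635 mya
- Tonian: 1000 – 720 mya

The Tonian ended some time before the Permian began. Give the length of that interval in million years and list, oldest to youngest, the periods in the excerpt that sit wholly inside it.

421.1 million years; Cryogenian, Ediacaran, Cambrian, Ordovician, Silurian, Devonian, Carboniferous

End of Tonian = 720 Ma; start of Permian = 298.9 Ma.
Gap = 720 − 298.9 = 421.1 Myr.
Periods wholly inside 720–298.9 Ma: Cryogenian (720–635), Ediacaran (635–538.8), Cambrian (538.8–485.4), Ordovician (485.4–443.8), Silurian (443.8–419.2), Devonian (419.2–358.9), Carboniferous (358.9–298.9).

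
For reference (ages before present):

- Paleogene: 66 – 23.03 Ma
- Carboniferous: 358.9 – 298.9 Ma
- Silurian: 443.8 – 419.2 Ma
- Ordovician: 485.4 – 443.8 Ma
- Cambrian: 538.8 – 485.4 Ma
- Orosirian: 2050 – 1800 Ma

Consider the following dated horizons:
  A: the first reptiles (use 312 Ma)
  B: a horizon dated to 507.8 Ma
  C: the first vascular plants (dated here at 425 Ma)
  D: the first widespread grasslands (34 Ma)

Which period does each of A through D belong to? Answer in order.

A: 312 Ma lies in 358.9–298.9 Ma, so Carboniferous.
B: 507.8 Ma lies in 538.8–485.4 Ma, so Cambrian.
C: 425 Ma lies in 443.8–419.2 Ma, so Silurian.
D: 34 Ma lies in 66–23.03 Ma, so Paleogene.

A — Carboniferous; B — Cambrian; C — Silurian; D — Paleogene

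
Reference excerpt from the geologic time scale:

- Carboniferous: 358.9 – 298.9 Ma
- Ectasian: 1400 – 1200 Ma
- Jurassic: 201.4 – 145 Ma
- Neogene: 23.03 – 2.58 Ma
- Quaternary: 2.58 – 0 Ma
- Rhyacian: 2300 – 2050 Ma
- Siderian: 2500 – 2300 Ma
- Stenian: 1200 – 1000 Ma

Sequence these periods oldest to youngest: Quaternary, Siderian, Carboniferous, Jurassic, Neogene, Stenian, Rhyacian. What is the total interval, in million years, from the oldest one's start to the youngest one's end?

From the excerpt: Quaternary 2.58–0; Siderian 2500–2300; Carboniferous 358.9–298.9; Jurassic 201.4–145; Neogene 23.03–2.58; Stenian 1200–1000; Rhyacian 2300–2050 (Ma).
Larger Ma is earlier, so the oldest is Siderian and the youngest is Quaternary; oldest to youngest: Siderian, Rhyacian, Stenian, Carboniferous, Jurassic, Neogene, Quaternary.
Oldest start 2500 minus youngest end 0 gives 2500 Myr overall.

Siderian, Rhyacian, Stenian, Carboniferous, Jurassic, Neogene, Quaternary; total span 2500 Myr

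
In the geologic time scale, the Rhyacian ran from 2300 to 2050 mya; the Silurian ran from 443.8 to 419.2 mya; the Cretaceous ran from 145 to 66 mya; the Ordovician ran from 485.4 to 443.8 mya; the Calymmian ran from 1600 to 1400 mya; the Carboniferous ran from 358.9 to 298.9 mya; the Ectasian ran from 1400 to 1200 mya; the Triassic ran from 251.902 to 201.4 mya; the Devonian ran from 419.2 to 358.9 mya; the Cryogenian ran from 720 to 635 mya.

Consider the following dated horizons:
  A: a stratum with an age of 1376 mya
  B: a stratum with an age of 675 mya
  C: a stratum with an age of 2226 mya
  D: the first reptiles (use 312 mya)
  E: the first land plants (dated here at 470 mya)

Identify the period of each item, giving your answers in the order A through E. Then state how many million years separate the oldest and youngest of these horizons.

A: 1376 Ma lies in 1400–1200 Ma, so Ectasian.
B: 675 Ma lies in 720–635 Ma, so Cryogenian.
C: 2226 Ma lies in 2300–2050 Ma, so Rhyacian.
D: 312 Ma lies in 358.9–298.9 Ma, so Carboniferous.
E: 470 Ma lies in 485.4–443.8 Ma, so Ordovician.
Oldest = 2226 Ma, youngest = 312 Ma → span 1914 Myr.

A — Ectasian; B — Cryogenian; C — Rhyacian; D — Carboniferous; E — Ordovician; span 1914 million years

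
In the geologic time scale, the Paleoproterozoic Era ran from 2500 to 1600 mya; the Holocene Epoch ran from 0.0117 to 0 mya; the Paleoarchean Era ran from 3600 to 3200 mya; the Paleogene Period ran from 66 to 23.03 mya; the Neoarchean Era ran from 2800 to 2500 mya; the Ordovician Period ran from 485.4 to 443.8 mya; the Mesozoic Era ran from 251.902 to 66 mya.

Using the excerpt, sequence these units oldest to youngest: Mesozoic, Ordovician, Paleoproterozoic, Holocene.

Paleoproterozoic, Ordovician, Mesozoic, Holocene

The oldest of these is Paleoproterozoic (starts 2500 Ma) and the youngest is Holocene (ends 0 Ma).
In between, by decreasing start age: Ordovician (485.4), Mesozoic (251.902).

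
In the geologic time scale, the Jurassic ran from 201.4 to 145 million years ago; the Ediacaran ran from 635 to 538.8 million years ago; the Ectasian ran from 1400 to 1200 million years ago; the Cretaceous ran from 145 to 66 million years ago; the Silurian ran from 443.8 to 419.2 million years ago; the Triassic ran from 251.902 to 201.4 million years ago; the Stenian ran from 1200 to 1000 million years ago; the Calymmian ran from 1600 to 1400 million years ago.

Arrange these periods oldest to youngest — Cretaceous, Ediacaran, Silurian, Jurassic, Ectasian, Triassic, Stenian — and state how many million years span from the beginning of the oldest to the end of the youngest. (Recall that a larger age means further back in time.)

From the excerpt: Cretaceous 145–66; Ediacaran 635–538.8; Silurian 443.8–419.2; Jurassic 201.4–145; Ectasian 1400–1200; Triassic 251.902–201.4; Stenian 1200–1000 (Ma).
Larger Ma is earlier, so the oldest is Ectasian and the youngest is Cretaceous; oldest to youngest: Ectasian, Stenian, Ediacaran, Silurian, Triassic, Jurassic, Cretaceous.
Oldest start 1400 minus youngest end 66 gives 1334 Myr overall.

Ectasian → Stenian → Ediacaran → Silurian → Triassic → Jurassic → Cretaceous; total span 1334 Myr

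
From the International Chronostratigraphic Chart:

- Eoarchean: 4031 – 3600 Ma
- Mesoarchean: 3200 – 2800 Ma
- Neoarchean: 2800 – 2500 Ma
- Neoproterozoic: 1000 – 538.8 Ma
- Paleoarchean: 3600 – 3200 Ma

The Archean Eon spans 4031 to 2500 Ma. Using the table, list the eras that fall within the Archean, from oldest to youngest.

Eoarchean, Paleoarchean, Mesoarchean, Neoarchean

Eras with both bounds inside 4031–2500 Ma: Eoarchean (4031–3600), Paleoarchean (3600–3200), Mesoarchean (3200–2800), Neoarchean (2800–2500).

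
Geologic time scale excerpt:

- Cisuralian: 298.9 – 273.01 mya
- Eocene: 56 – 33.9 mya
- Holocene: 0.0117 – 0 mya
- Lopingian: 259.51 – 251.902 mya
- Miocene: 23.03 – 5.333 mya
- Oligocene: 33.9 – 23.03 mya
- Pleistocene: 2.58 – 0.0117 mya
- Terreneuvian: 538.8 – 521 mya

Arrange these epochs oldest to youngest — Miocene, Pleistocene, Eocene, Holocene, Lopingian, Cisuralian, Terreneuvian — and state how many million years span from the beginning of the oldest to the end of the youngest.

Start ages (Ma): Terreneuvian 538.8, Cisuralian 298.9, Lopingian 259.51, Eocene 56, Miocene 23.03, Pleistocene 2.58, Holocene 0.0117.
Ordered oldest to youngest: Terreneuvian, Cisuralian, Lopingian, Eocene, Miocene, Pleistocene, Holocene.
Span = 538.8 − 0 = 538.8 Myr.

Terreneuvian → Cisuralian → Lopingian → Eocene → Miocene → Pleistocene → Holocene; total span 538.8 Myr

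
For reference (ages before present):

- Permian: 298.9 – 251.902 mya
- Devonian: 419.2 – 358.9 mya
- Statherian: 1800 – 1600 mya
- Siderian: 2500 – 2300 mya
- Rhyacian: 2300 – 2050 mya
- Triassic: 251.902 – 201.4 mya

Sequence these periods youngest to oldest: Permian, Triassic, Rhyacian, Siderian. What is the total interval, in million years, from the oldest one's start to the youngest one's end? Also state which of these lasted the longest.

Triassic, Permian, Rhyacian, Siderian; total span 2298.6 Myr; longest is Rhyacian

From the excerpt: Permian 298.9–251.902; Triassic 251.902–201.4; Rhyacian 2300–2050; Siderian 2500–2300 (Ma).
Larger Ma is earlier, so the oldest is Siderian and the youngest is Triassic; youngest to oldest: Triassic, Permian, Rhyacian, Siderian.
Oldest start 2500 minus youngest end 201.4 gives 2298.6 Myr overall.
Individual lengths (start − end): Rhyacian 250; Permian 46.998; Siderian 200; Triassic 50.502. The largest is Rhyacian at 250 Myr.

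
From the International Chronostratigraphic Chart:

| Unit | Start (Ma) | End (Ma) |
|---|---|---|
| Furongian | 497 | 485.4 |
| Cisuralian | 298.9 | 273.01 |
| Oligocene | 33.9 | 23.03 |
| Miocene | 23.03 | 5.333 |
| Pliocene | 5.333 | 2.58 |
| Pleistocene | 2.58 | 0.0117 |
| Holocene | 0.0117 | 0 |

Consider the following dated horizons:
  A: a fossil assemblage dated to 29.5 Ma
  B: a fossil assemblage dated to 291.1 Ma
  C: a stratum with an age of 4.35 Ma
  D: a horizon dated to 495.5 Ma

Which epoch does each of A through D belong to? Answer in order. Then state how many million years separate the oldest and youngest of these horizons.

A — Oligocene; B — Cisuralian; C — Pliocene; D — Furongian; span 491.15 million years

A: 29.5 Ma lies in 33.9–23.03 Ma, so Oligocene.
B: 291.1 Ma lies in 298.9–273.01 Ma, so Cisuralian.
C: 4.35 Ma lies in 5.333–2.58 Ma, so Pliocene.
D: 495.5 Ma lies in 497–485.4 Ma, so Furongian.
Oldest = 495.5 Ma, youngest = 4.35 Ma → span 491.15 Myr.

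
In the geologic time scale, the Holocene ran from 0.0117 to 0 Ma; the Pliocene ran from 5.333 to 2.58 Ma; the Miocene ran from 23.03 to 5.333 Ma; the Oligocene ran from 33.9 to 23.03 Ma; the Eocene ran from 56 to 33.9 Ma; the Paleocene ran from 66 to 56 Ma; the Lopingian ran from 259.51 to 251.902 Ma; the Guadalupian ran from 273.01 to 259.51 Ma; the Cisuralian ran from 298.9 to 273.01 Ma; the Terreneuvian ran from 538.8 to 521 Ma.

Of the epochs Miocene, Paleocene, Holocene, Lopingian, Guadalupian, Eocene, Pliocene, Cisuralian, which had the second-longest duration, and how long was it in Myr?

Eocene, 22.1 million years

Start − end for each: Miocene 23.03 − 5.333 = 17.697; Paleocene 66 − 56 = 10; Holocene 0.0117 − 0 = 0.0117; Lopingian 259.51 − 251.902 = 7.608; Guadalupian 273.01 − 259.51 = 13.5; Eocene 56 − 33.9 = 22.1; Pliocene 5.333 − 2.58 = 2.753; Cisuralian 298.9 − 273.01 = 25.89.
Ranking these from longest: Cisuralian > Eocene > Miocene > Guadalupian > Paleocene > Lopingian > Pliocene > Holocene.
Position 2 in that ranking is Eocene, which lasted 22.1 Myr.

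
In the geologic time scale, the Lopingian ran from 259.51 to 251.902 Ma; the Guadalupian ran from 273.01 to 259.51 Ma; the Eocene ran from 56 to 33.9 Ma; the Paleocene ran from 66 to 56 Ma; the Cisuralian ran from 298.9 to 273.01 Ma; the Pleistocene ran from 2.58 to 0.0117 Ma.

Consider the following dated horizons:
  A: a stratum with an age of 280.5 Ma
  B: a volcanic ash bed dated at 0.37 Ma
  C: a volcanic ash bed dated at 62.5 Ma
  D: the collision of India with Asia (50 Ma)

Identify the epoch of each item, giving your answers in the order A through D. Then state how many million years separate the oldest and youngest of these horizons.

A — Cisuralian; B — Pleistocene; C — Paleocene; D — Eocene; span 280.13 million years

A: 280.5 Ma lies in 298.9–273.01 Ma, so Cisuralian.
B: 0.37 Ma lies in 2.58–0.0117 Ma, so Pleistocene.
C: 62.5 Ma lies in 66–56 Ma, so Paleocene.
D: 50 Ma lies in 56–33.9 Ma, so Eocene.
Oldest = 280.5 Ma, youngest = 0.37 Ma → span 280.13 Myr.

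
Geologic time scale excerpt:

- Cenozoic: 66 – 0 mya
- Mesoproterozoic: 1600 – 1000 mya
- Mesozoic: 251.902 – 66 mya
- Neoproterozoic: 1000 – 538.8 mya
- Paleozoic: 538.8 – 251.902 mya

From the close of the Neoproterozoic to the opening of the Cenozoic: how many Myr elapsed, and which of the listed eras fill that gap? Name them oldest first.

The Neoproterozoic closes at 538.8 Ma and the Cenozoic opens at 66 Ma, so the interval is 538.8 − 66 = 472.8 Myr.
An era fits inside if it starts at or after 538.8 Ma and ends at or before 66 Ma; oldest first that gives Paleozoic, Mesozoic.

472.8 million years; Paleozoic, Mesozoic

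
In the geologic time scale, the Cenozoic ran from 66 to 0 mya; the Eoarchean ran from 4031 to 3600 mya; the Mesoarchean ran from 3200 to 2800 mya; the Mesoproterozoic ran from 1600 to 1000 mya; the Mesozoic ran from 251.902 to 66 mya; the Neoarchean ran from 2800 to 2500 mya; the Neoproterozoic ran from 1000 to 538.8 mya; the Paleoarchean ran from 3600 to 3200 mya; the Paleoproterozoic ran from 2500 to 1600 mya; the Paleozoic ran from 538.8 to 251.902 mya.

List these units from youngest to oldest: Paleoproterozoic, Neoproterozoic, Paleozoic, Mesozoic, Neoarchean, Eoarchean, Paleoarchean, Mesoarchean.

Mesozoic, then Paleozoic, then Neoproterozoic, then Paleoproterozoic, then Neoarchean, then Mesoarchean, then Paleoarchean, then Eoarchean

Sorting by start age (ascending Ma, since larger Ma = older): Mesozoic start 251.902, Paleozoic start 538.8, Neoproterozoic start 1000, Paleoproterozoic start 2500, Neoarchean start 2800, Mesoarchean start 3200, Paleoarchean start 3600, Eoarchean start 4031.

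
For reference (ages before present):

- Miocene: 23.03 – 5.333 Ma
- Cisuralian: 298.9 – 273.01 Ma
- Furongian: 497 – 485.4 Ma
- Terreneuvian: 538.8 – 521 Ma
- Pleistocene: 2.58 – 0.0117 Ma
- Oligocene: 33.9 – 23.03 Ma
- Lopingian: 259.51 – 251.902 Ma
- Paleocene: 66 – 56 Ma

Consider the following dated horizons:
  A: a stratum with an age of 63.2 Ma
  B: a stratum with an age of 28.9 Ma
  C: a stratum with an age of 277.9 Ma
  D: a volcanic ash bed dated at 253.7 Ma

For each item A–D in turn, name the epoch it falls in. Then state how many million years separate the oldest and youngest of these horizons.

Match each age against the start–end ranges in the excerpt: A = 63.2 Ma → Paleocene (66–56); B = 28.9 Ma → Oligocene (33.9–23.03); C = 277.9 Ma → Cisuralian (298.9–273.01); D = 253.7 Ma → Lopingian (259.51–251.902).
The largest age is 277.9 Ma and the smallest is 28.9 Ma; their difference is 249 Myr.

A — Paleocene; B — Oligocene; C — Cisuralian; D — Lopingian; span 249 million years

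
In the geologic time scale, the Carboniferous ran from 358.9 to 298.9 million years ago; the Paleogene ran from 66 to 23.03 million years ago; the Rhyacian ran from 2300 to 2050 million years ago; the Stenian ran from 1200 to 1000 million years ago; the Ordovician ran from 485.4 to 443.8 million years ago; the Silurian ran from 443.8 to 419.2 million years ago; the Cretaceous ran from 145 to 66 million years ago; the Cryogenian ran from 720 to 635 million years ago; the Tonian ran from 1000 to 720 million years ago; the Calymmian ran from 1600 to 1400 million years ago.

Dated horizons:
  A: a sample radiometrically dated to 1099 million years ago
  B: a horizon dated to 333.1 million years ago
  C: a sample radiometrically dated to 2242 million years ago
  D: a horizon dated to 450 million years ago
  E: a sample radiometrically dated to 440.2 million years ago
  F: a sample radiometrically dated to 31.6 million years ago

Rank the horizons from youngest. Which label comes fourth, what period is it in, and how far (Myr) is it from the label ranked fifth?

Sorted youngest-first by Ma: F (31.6), B (333.1), E (440.2), D (450), A (1099), C (2242).
The fourth youngest is D at 450 Ma, which lies in 485.4–443.8 Ma: the Ordovician.
The fifth youngest is A at 1099 Ma; separation = |450 − 1099| = 649 Myr.

D, in the Ordovician; 649 million years to A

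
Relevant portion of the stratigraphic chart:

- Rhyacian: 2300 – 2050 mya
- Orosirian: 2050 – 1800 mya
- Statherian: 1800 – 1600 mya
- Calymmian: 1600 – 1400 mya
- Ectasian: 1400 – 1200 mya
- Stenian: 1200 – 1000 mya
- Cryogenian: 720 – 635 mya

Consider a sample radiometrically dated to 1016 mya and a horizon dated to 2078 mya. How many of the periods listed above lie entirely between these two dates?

The older date is 2078 Ma and the younger is 1016 Ma.
Periods with start < 2078 and end > 1016 Ma: Orosirian (2050–1800), Statherian (1800–1600), Calymmian (1600–1400), Ectasian (1400–1200).
That is 4 complete periods.

4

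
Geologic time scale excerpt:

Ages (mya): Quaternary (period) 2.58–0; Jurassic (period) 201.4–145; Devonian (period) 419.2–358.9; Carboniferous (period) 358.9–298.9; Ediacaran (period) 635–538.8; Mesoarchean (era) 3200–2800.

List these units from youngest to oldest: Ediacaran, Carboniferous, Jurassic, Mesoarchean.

Jurassic, Carboniferous, Ediacaran, Mesoarchean

Read off each span (Ma): Ediacaran 635–538.8; Carboniferous 358.9–298.9; Jurassic 201.4–145; Mesoarchean 3200–2800.
Larger Ma is older, so oldest→youngest is Mesoarchean, Ediacaran, Carboniferous, Jurassic; reverse it for youngest→oldest.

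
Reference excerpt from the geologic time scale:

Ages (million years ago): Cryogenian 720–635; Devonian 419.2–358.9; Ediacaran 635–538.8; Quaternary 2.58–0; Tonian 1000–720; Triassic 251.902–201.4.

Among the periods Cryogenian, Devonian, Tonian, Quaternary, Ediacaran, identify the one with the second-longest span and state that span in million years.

Ediacaran, 96.2 million years

Durations: Cryogenian 85; Devonian 60.3; Tonian 280; Quaternary 2.58; Ediacaran 96.2 Myr.
Sorted longest-first: Tonian (280), Ediacaran (96.2), Cryogenian (85), Devonian (60.3), Quaternary (2.58).
The second longest is Ediacaran at 96.2 Myr.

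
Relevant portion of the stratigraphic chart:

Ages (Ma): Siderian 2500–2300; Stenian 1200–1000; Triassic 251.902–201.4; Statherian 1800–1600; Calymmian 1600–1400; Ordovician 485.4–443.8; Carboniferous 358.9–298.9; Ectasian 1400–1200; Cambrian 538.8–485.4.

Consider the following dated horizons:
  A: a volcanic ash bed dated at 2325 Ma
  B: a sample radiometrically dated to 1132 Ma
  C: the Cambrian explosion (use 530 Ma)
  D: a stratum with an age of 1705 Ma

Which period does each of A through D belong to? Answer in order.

A — Siderian; B — Stenian; C — Cambrian; D — Statherian

Match each age against the start–end ranges in the excerpt: A = 2325 Ma → Siderian (2500–2300); B = 1132 Ma → Stenian (1200–1000); C = 530 Ma → Cambrian (538.8–485.4); D = 1705 Ma → Statherian (1800–1600).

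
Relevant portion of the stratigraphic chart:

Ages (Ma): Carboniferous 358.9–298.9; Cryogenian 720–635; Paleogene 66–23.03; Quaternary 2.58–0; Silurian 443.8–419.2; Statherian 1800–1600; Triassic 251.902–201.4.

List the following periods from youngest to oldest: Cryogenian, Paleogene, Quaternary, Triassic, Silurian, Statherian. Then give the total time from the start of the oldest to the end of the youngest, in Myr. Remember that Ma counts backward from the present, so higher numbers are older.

Start ages (Ma): Statherian 1800, Cryogenian 720, Silurian 443.8, Triassic 251.902, Paleogene 66, Quaternary 2.58.
Ordered youngest to oldest: Quaternary, Paleogene, Triassic, Silurian, Cryogenian, Statherian.
Span = 1800 − 0 = 1800 Myr.

Quaternary, Paleogene, Triassic, Silurian, Cryogenian, Statherian; total span 1800 Myr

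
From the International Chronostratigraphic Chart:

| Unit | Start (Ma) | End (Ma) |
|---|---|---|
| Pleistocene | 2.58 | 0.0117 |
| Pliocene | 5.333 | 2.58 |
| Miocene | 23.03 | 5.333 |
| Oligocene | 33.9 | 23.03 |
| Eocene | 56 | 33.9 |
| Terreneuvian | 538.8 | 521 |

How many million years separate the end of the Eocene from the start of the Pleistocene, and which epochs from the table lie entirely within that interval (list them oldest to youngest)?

31.32 million years; Oligocene, Miocene, Pliocene

The Eocene closes at 33.9 Ma and the Pleistocene opens at 2.58 Ma, so the interval is 33.9 − 2.58 = 31.32 Myr.
An epoch fits inside if it starts at or after 33.9 Ma and ends at or before 2.58 Ma; oldest first that gives Oligocene, Miocene, Pliocene.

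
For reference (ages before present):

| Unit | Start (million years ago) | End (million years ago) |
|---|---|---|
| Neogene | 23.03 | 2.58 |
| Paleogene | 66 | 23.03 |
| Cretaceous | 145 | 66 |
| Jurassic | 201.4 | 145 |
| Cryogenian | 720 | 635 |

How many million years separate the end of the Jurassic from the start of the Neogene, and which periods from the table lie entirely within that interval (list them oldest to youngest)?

End of Jurassic = 145 Ma; start of Neogene = 23.03 Ma.
Gap = 145 − 23.03 = 121.97 Myr.
Periods wholly inside 145–23.03 Ma: Cretaceous (145–66), Paleogene (66–23.03).

121.97 million years; Cretaceous, Paleogene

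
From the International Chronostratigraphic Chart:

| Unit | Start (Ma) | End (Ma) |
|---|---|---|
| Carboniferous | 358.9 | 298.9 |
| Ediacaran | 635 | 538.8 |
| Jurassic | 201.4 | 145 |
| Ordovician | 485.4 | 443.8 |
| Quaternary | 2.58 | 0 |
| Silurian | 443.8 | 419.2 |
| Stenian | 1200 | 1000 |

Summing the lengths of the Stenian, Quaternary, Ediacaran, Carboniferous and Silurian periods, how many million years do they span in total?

383.38 million years

Each duration: Stenian = 200; Quaternary = 2.58; Ediacaran = 96.2; Carboniferous = 60; Silurian = 24.6.
Sum: 200 + 2.58 + 96.2 + 60 + 24.6 = 383.38 Myr.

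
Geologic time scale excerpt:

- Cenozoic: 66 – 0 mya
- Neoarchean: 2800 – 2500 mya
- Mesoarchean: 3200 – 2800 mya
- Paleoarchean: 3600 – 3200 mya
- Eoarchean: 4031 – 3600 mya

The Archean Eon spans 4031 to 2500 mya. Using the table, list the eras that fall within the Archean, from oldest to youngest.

Eras with both bounds inside 4031–2500 Ma: Eoarchean (4031–3600), Paleoarchean (3600–3200), Mesoarchean (3200–2800), Neoarchean (2800–2500).

Eoarchean, Paleoarchean, Mesoarchean, Neoarchean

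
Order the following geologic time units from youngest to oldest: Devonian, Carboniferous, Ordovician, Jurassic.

Jurassic, Carboniferous, Devonian, Ordovician

Group by era (each group listed oldest first) — Paleozoic: Ordovician, Devonian, Carboniferous; Mesozoic: Jurassic. The eras run Paleozoic → Mesozoic → Cenozoic. Concatenating the groups in that era order and then reversing gives youngest to oldest.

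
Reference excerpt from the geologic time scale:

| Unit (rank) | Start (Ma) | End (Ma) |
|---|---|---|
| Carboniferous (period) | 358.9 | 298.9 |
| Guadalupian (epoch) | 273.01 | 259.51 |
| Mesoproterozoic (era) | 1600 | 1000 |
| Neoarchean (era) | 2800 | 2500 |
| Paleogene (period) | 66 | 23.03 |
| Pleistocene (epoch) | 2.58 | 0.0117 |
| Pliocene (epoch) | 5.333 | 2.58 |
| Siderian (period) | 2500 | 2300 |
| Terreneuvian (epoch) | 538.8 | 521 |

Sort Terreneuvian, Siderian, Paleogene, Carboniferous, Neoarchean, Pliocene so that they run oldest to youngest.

Neoarchean, Siderian, Terreneuvian, Carboniferous, Paleogene, Pliocene

Sorting by start age (descending Ma, since larger Ma = older): Neoarchean began 2800, Siderian began 2500, Terreneuvian began 538.8, Carboniferous began 358.9, Paleogene began 66, Pliocene began 5.333.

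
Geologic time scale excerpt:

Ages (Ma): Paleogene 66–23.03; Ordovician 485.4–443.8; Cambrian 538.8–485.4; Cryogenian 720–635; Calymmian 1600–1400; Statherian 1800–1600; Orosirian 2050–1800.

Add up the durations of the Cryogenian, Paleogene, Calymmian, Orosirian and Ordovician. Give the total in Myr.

Duration is start − end for each: (720 − 635) + (66 − 23.03) + (1600 − 1400) + (2050 − 1800) + (485.4 − 443.8).
That is 85 + 42.97 + 200 + 250 + 41.6, which totals 619.57 million years.

619.57 million years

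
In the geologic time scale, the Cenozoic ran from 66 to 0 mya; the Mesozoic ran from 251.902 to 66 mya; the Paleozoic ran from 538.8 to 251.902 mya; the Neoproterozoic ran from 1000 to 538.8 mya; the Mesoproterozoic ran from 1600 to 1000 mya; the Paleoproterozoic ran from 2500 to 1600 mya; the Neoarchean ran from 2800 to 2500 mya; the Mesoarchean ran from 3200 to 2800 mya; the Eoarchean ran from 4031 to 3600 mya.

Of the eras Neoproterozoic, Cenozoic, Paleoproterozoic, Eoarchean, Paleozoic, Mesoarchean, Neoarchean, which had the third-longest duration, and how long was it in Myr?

Durations: Neoproterozoic 461.2; Cenozoic 66; Paleoproterozoic 900; Eoarchean 431; Paleozoic 286.898; Mesoarchean 400; Neoarchean 300 Myr.
Sorted longest-first: Paleoproterozoic (900), Neoproterozoic (461.2), Eoarchean (431), Mesoarchean (400), Neoarchean (300), Paleozoic (286.898), Cenozoic (66).
The third longest is Eoarchean at 431 Myr.

Eoarchean, 431 million years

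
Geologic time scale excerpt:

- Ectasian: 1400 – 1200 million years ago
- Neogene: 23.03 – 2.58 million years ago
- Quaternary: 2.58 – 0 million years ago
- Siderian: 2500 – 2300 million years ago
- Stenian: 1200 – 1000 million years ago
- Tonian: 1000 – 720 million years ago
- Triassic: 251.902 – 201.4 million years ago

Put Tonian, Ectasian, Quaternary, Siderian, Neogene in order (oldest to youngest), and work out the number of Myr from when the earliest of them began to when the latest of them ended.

Siderian, Ectasian, Tonian, Neogene, Quaternary; total span 2500 Myr

Start ages (Ma): Siderian 2500, Ectasian 1400, Tonian 1000, Neogene 23.03, Quaternary 2.58.
Ordered oldest to youngest: Siderian, Ectasian, Tonian, Neogene, Quaternary.
Span = 2500 − 0 = 2500 Myr.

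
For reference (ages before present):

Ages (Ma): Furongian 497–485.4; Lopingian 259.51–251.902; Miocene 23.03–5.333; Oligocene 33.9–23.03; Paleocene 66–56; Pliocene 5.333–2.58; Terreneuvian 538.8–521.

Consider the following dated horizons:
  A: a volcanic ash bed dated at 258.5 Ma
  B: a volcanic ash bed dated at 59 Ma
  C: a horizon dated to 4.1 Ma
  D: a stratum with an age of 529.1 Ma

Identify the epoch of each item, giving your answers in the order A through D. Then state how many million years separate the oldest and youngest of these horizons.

A: 258.5 Ma lies in 259.51–251.902 Ma, so Lopingian.
B: 59 Ma lies in 66–56 Ma, so Paleocene.
C: 4.1 Ma lies in 5.333–2.58 Ma, so Pliocene.
D: 529.1 Ma lies in 538.8–521 Ma, so Terreneuvian.
Oldest = 529.1 Ma, youngest = 4.1 Ma → span 525 Myr.

A — Lopingian; B — Paleocene; C — Pliocene; D — Terreneuvian; span 525 million years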